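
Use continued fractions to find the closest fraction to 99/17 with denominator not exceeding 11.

Expand x = 99/17 as a continued fraction with the Euclidean algorithm:
  99 = 5*17 + 14, so a_0 = 5.
  17 = 1*14 + 3, so a_1 = 1.
  14 = 4*3 + 2, so a_2 = 4.
  3 = 1*2 + 1, so a_3 = 1.
  2 = 2*1 + 0, so a_4 = 2.
so x = [5; 1, 4, 1, 2].
Convergents (p_i = a_i*p_{i-1} + p_{i-2}, q_i = a_i*q_{i-1} + q_{i-2} with p_{-2}=0, p_{-1}=1, q_{-2}=1, q_{-1}=0), until the denominator exceeds 11:
  i=0: a_0=5, p_0 = 5*1 + 0 = 5, q_0 = 5*0 + 1 = 1.
  i=1: a_1=1, p_1 = 1*5 + 1 = 6, q_1 = 1*1 + 0 = 1.
  i=2: a_2=4, p_2 = 4*6 + 5 = 29, q_2 = 4*1 + 1 = 5.
  i=3: a_3=1, p_3 = 1*29 + 6 = 35, q_3 = 1*5 + 1 = 6.
  i=4: a_4=2, p_4 = 2*35 + 29 = 99, q_4 = 2*6 + 5 = 17.
q_4 = 17 > 11, so the last convergent with denominator <= 11 is p_3/q_3 = 35/6.
The closest fraction with denominator <= 11 is either p_3/q_3 or the intermediate fraction (k*p_3 + p_2)/(k*q_3 + q_2) with the largest k >= 1 whose denominator stays <= 11; these approach x as k grows, and every other convergent or intermediate fraction in range is farther away.
Largest k: floor((11 - q_2)/q_3) = floor((11 - 5)/6) = 1.
That gives (1*35 + 29)/(1*6 + 5) = 64/11.
Compare the errors: |x - 35/6| = |99*6 - 35*17|/(17*6) = 1/102, and |x - 64/11| = |99*11 - 64*17|/(17*11) = 1/187.
Cross-multiplying, 1*102 = 102 < 187 = 1*187, so 1/187 is smaller: the intermediate fraction 64/11 is closer to x than 35/6.

64/11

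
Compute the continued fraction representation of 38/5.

Run the Euclidean algorithm on 38 and 5; the successive quotients are the partial quotients a_0, a_1, ... (each step inverts the fractional part left over by the previous one):
  38 = 7*5 + 3, so a_0 = 7.
  5 = 1*3 + 2, so a_1 = 1.
  3 = 1*2 + 1, so a_2 = 1.
  2 = 2*1 + 0, so a_3 = 2.
The remainder reaches 0 after 4 divisions, so the expansion has 4 partial quotients, read off in order.

[7; 1, 1, 2]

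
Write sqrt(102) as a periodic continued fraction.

[10; (10, 20)]

Write x_i = (sqrt(102) + m_i)/d_i with (m_0, d_0) = (0, 1). a_0 = floor(sqrt(102)) = 10, since 10^2 = 100 <= 102 < 121 = 11^2.
Iterate m_{i+1} = d_i*a_i - m_i, d_{i+1} = (102 - m_{i+1}^2)/d_i, a_{i+1} = floor((a_0 + m_{i+1})/d_{i+1}):
  m_1 = 1*10 - 0 = 10, d_1 = (102 - 10^2)/1 = 2/1 = 2, a_1 = floor((10 + 10)/2) = 10.
  m_2 = 2*10 - 10 = 10, d_2 = (102 - 10^2)/2 = 2/2 = 1, a_2 = floor((10 + 10)/1) = 20.
  m_3 = 1*20 - 10 = 10, d_3 = (102 - 10^2)/1 = 2/1 = 2: (m_3, d_3) = (m_1, d_1) = (10, 2), so from here the quotients repeat a_1, a_2; the period length is 2.
Hence the expansion of sqrt(102) is a_0 = 10 followed by the repeating block 10, 20 (period 2).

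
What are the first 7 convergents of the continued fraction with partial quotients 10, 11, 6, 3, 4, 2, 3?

Using the convergent recurrence p_i = a_i*p_{i-1} + p_{i-2}, q_i = a_i*q_{i-1} + q_{i-2} with p_{-2}=0, p_{-1}=1, q_{-2}=1, q_{-1}=0:
  i=0: a_0=10, p_0 = 10*1 + 0 = 10, q_0 = 10*0 + 1 = 1.
  i=1: a_1=11, p_1 = 11*10 + 1 = 111, q_1 = 11*1 + 0 = 11.
  i=2: a_2=6, p_2 = 6*111 + 10 = 676, q_2 = 6*11 + 1 = 67.
  i=3: a_3=3, p_3 = 3*676 + 111 = 2139, q_3 = 3*67 + 11 = 212.
  i=4: a_4=4, p_4 = 4*2139 + 676 = 9232, q_4 = 4*212 + 67 = 915.
  i=5: a_5=2, p_5 = 2*9232 + 2139 = 20603, q_5 = 2*915 + 212 = 2042.
  i=6: a_6=3, p_6 = 3*20603 + 9232 = 71041, q_6 = 3*2042 + 915 = 7041.

10/1, 111/11, 676/67, 2139/212, 9232/915, 20603/2042, 71041/7041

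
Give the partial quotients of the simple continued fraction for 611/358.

[1; 1, 2, 2, 2, 3, 1, 4]

Run the Euclidean algorithm on 611 and 358; the successive quotients are the partial quotients a_0, a_1, ... (each step inverts the fractional part left over by the previous one):
  611 = 1*358 + 253, so a_0 = 1.
  358 = 1*253 + 105, so a_1 = 1.
  253 = 2*105 + 43, so a_2 = 2.
  105 = 2*43 + 19, so a_3 = 2.
  43 = 2*19 + 5, so a_4 = 2.
  19 = 3*5 + 4, so a_5 = 3.
  5 = 1*4 + 1, so a_6 = 1.
  4 = 4*1 + 0, so a_7 = 4.
The remainder reaches 0 after 8 divisions, so the expansion has 8 partial quotients, read off in order.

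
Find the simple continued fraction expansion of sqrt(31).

Write x_i = (sqrt(31) + m_i)/d_i with (m_0, d_0) = (0, 1). a_0 = floor(sqrt(31)) = 5, since 5^2 = 25 <= 31 < 36 = 6^2.
Iterate m_{i+1} = d_i*a_i - m_i, d_{i+1} = (31 - m_{i+1}^2)/d_i, a_{i+1} = floor((a_0 + m_{i+1})/d_{i+1}):
  m_1 = 1*5 - 0 = 5, d_1 = (31 - 5^2)/1 = 6/1 = 6, a_1 = floor((5 + 5)/6) = 1.
  m_2 = 6*1 - 5 = 1, d_2 = (31 - 1^2)/6 = 30/6 = 5, a_2 = floor((5 + 1)/5) = 1.
  m_3 = 5*1 - 1 = 4, d_3 = (31 - 4^2)/5 = 15/5 = 3, a_3 = floor((5 + 4)/3) = 3.
  m_4 = 3*3 - 4 = 5, d_4 = (31 - 5^2)/3 = 6/3 = 2, a_4 = floor((5 + 5)/2) = 5.
  m_5 = 2*5 - 5 = 5, d_5 = (31 - 5^2)/2 = 6/2 = 3, a_5 = floor((5 + 5)/3) = 3.
  m_6 = 3*3 - 5 = 4, d_6 = (31 - 4^2)/3 = 15/3 = 5, a_6 = floor((5 + 4)/5) = 1.
  m_7 = 5*1 - 4 = 1, d_7 = (31 - 1^2)/5 = 30/5 = 6, a_7 = floor((5 + 1)/6) = 1.
  m_8 = 6*1 - 1 = 5, d_8 = (31 - 5^2)/6 = 6/6 = 1, a_8 = floor((5 + 5)/1) = 10.
  m_9 = 1*10 - 5 = 5, d_9 = (31 - 5^2)/1 = 6/1 = 6: (m_9, d_9) = (m_1, d_1) = (5, 6), so from here the quotients repeat a_1, ..., a_8; the period length is 8.
Hence the expansion of sqrt(31) is a_0 = 5 followed by the repeating block 1, 1, 3, 5, 3, 1, 1, 10 (period 8).

[5; (1, 1, 3, 5, 3, 1, 1, 10)]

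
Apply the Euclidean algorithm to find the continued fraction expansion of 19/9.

Run the Euclidean algorithm on 19 and 9; the successive quotients are the partial quotients a_0, a_1, ... (each step inverts the fractional part left over by the previous one):
  19 = 2*9 + 1, so a_0 = 2.
  9 = 9*1 + 0, so a_1 = 9.
The remainder reaches 0 after 2 divisions, so the expansion has 2 partial quotients, read off in order.

[2; 9]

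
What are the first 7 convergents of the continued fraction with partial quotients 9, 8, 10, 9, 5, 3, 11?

9/1, 73/8, 739/81, 6724/737, 34359/3766, 109801/12035, 1242170/136151

Using the convergent recurrence p_i = a_i*p_{i-1} + p_{i-2}, q_i = a_i*q_{i-1} + q_{i-2} with p_{-2}=0, p_{-1}=1, q_{-2}=1, q_{-1}=0:
  i=0: a_0=9, p_0 = 9*1 + 0 = 9, q_0 = 9*0 + 1 = 1.
  i=1: a_1=8, p_1 = 8*9 + 1 = 73, q_1 = 8*1 + 0 = 8.
  i=2: a_2=10, p_2 = 10*73 + 9 = 739, q_2 = 10*8 + 1 = 81.
  i=3: a_3=9, p_3 = 9*739 + 73 = 6724, q_3 = 9*81 + 8 = 737.
  i=4: a_4=5, p_4 = 5*6724 + 739 = 34359, q_4 = 5*737 + 81 = 3766.
  i=5: a_5=3, p_5 = 3*34359 + 6724 = 109801, q_5 = 3*3766 + 737 = 12035.
  i=6: a_6=11, p_6 = 11*109801 + 34359 = 1242170, q_6 = 11*12035 + 3766 = 136151.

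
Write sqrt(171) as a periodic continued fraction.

Write x_i = (sqrt(171) + m_i)/d_i with (m_0, d_0) = (0, 1). a_0 = floor(sqrt(171)) = 13, since 13^2 = 169 <= 171 < 196 = 14^2.
Iterate m_{i+1} = d_i*a_i - m_i, d_{i+1} = (171 - m_{i+1}^2)/d_i, a_{i+1} = floor((a_0 + m_{i+1})/d_{i+1}):
  m_1 = 1*13 - 0 = 13, d_1 = (171 - 13^2)/1 = 2/1 = 2, a_1 = floor((13 + 13)/2) = 13.
  m_2 = 2*13 - 13 = 13, d_2 = (171 - 13^2)/2 = 2/2 = 1, a_2 = floor((13 + 13)/1) = 26.
  m_3 = 1*26 - 13 = 13, d_3 = (171 - 13^2)/1 = 2/1 = 2: (m_3, d_3) = (m_1, d_1) = (13, 2), so from here the quotients repeat a_1, a_2; the period length is 2.
Hence the expansion of sqrt(171) is a_0 = 13 followed by the repeating block 13, 26 (period 2).

[13; (13, 26)]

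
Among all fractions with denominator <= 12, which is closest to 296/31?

105/11

Expand x = 296/31 as a continued fraction with the Euclidean algorithm:
  296 = 9*31 + 17, so a_0 = 9.
  31 = 1*17 + 14, so a_1 = 1.
  17 = 1*14 + 3, so a_2 = 1.
  14 = 4*3 + 2, so a_3 = 4.
  3 = 1*2 + 1, so a_4 = 1.
  2 = 2*1 + 0, so a_5 = 2.
so x = [9; 1, 1, 4, 1, 2].
Convergents (p_i = a_i*p_{i-1} + p_{i-2}, q_i = a_i*q_{i-1} + q_{i-2} with p_{-2}=0, p_{-1}=1, q_{-2}=1, q_{-1}=0), until the denominator exceeds 12:
  i=0: a_0=9, p_0 = 9*1 + 0 = 9, q_0 = 9*0 + 1 = 1.
  i=1: a_1=1, p_1 = 1*9 + 1 = 10, q_1 = 1*1 + 0 = 1.
  i=2: a_2=1, p_2 = 1*10 + 9 = 19, q_2 = 1*1 + 1 = 2.
  i=3: a_3=4, p_3 = 4*19 + 10 = 86, q_3 = 4*2 + 1 = 9.
  i=4: a_4=1, p_4 = 1*86 + 19 = 105, q_4 = 1*9 + 2 = 11.
  i=5: a_5=2, p_5 = 2*105 + 86 = 296, q_5 = 2*11 + 9 = 31.
q_5 = 31 > 12, so the last convergent with denominator <= 12 is p_4/q_4 = 105/11.
The closest fraction with denominator <= 12 is either p_4/q_4 or the intermediate fraction (k*p_4 + p_3)/(k*q_4 + q_3) with the largest k >= 1 whose denominator stays <= 12; these approach x as k grows, and every other convergent or intermediate fraction in range is farther away.
Largest k: floor((12 - q_3)/q_4) = floor((12 - 9)/11) = 0.
Since k = 0, no intermediate fraction beyond p_4/q_4 has denominator <= 12, so the convergent 105/11 is the closest (its error is |296*11 - 105*31|/(31*11) = 1/341).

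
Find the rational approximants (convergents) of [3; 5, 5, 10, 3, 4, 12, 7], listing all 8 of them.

3/1, 16/5, 83/26, 846/265, 2621/821, 11330/3549, 138581/43409, 981397/307412

Using the convergent recurrence p_i = a_i*p_{i-1} + p_{i-2}, q_i = a_i*q_{i-1} + q_{i-2} with p_{-2}=0, p_{-1}=1, q_{-2}=1, q_{-1}=0:
  i=0: a_0=3, p_0 = 3*1 + 0 = 3, q_0 = 3*0 + 1 = 1.
  i=1: a_1=5, p_1 = 5*3 + 1 = 16, q_1 = 5*1 + 0 = 5.
  i=2: a_2=5, p_2 = 5*16 + 3 = 83, q_2 = 5*5 + 1 = 26.
  i=3: a_3=10, p_3 = 10*83 + 16 = 846, q_3 = 10*26 + 5 = 265.
  i=4: a_4=3, p_4 = 3*846 + 83 = 2621, q_4 = 3*265 + 26 = 821.
  i=5: a_5=4, p_5 = 4*2621 + 846 = 11330, q_5 = 4*821 + 265 = 3549.
  i=6: a_6=12, p_6 = 12*11330 + 2621 = 138581, q_6 = 12*3549 + 821 = 43409.
  i=7: a_7=7, p_7 = 7*138581 + 11330 = 981397, q_7 = 7*43409 + 3549 = 307412.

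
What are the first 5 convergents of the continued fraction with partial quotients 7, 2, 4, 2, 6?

Using the convergent recurrence p_i = a_i*p_{i-1} + p_{i-2}, q_i = a_i*q_{i-1} + q_{i-2} with p_{-2}=0, p_{-1}=1, q_{-2}=1, q_{-1}=0:
  i=0: a_0=7, p_0 = 7*1 + 0 = 7, q_0 = 7*0 + 1 = 1.
  i=1: a_1=2, p_1 = 2*7 + 1 = 15, q_1 = 2*1 + 0 = 2.
  i=2: a_2=4, p_2 = 4*15 + 7 = 67, q_2 = 4*2 + 1 = 9.
  i=3: a_3=2, p_3 = 2*67 + 15 = 149, q_3 = 2*9 + 2 = 20.
  i=4: a_4=6, p_4 = 6*149 + 67 = 961, q_4 = 6*20 + 9 = 129.

7/1, 15/2, 67/9, 149/20, 961/129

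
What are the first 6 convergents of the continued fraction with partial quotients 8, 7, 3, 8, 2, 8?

8/1, 57/7, 179/22, 1489/183, 3157/388, 26745/3287

Using the convergent recurrence p_i = a_i*p_{i-1} + p_{i-2}, q_i = a_i*q_{i-1} + q_{i-2} with p_{-2}=0, p_{-1}=1, q_{-2}=1, q_{-1}=0:
  i=0: a_0=8, p_0 = 8*1 + 0 = 8, q_0 = 8*0 + 1 = 1.
  i=1: a_1=7, p_1 = 7*8 + 1 = 57, q_1 = 7*1 + 0 = 7.
  i=2: a_2=3, p_2 = 3*57 + 8 = 179, q_2 = 3*7 + 1 = 22.
  i=3: a_3=8, p_3 = 8*179 + 57 = 1489, q_3 = 8*22 + 7 = 183.
  i=4: a_4=2, p_4 = 2*1489 + 179 = 3157, q_4 = 2*183 + 22 = 388.
  i=5: a_5=8, p_5 = 8*3157 + 1489 = 26745, q_5 = 8*388 + 183 = 3287.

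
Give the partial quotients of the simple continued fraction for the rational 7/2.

Run the Euclidean algorithm on 7 and 2; the successive quotients are the partial quotients a_0, a_1, ... (each step inverts the fractional part left over by the previous one):
  7 = 3*2 + 1, so a_0 = 3.
  2 = 2*1 + 0, so a_1 = 2.
The remainder reaches 0 after 2 divisions, so the expansion has 2 partial quotients, read off in order.

[3; 2]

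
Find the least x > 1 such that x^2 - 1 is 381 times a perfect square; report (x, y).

(x, y) = (1015, 52)

First expand sqrt(381) as a continued fraction. With x_i = (sqrt(381) + m_i)/d_i and (m_0, d_0) = (0, 1): a_0 = floor(sqrt(381)) = 19, since 19^2 = 361 <= 381 < 400 = 20^2.
Iterate m_{i+1} = d_i*a_i - m_i, d_{i+1} = (381 - m_{i+1}^2)/d_i, a_{i+1} = floor((a_0 + m_{i+1})/d_{i+1}):
  m_1 = 1*19 - 0 = 19, d_1 = (381 - 19^2)/1 = 20/1 = 20, a_1 = floor((19 + 19)/20) = 1.
  m_2 = 20*1 - 19 = 1, d_2 = (381 - 1^2)/20 = 380/20 = 19, a_2 = floor((19 + 1)/19) = 1.
  m_3 = 19*1 - 1 = 18, d_3 = (381 - 18^2)/19 = 57/19 = 3, a_3 = floor((19 + 18)/3) = 12.
  m_4 = 3*12 - 18 = 18, d_4 = (381 - 18^2)/3 = 57/3 = 19, a_4 = floor((19 + 18)/19) = 1.
  m_5 = 19*1 - 18 = 1, d_5 = (381 - 1^2)/19 = 380/19 = 20, a_5 = floor((19 + 1)/20) = 1.
  m_6 = 20*1 - 1 = 19, d_6 = (381 - 19^2)/20 = 20/20 = 1, a_6 = floor((19 + 19)/1) = 38.
  m_7 = 1*38 - 19 = 19, d_7 = (381 - 19^2)/1 = 20/1 = 20: (m_7, d_7) = (m_1, d_1) = (19, 20), so from here the quotients repeat a_1, ..., a_6; the period length is 6.
So sqrt(381) = [19; (1, 1, 12, 1, 1, 38)] with period length k = 6.
k is even, so the fundamental solution of x^2 - 381y^2 = 1 is (p_{k-1}, q_{k-1}) = (p_5, q_5); compute convergents through index 5.
Convergents (p_i = a_i*p_{i-1} + p_{i-2}, q_i = a_i*q_{i-1} + q_{i-2} with p_{-2}=0, p_{-1}=1, q_{-2}=1, q_{-1}=0):
  i=0: a_0=19, p_0 = 19*1 + 0 = 19, q_0 = 19*0 + 1 = 1.
  i=1: a_1=1, p_1 = 1*19 + 1 = 20, q_1 = 1*1 + 0 = 1.
  i=2: a_2=1, p_2 = 1*20 + 19 = 39, q_2 = 1*1 + 1 = 2.
  i=3: a_3=12, p_3 = 12*39 + 20 = 488, q_3 = 12*2 + 1 = 25.
  i=4: a_4=1, p_4 = 1*488 + 39 = 527, q_4 = 1*25 + 2 = 27.
  i=5: a_5=1, p_5 = 1*527 + 488 = 1015, q_5 = 1*27 + 25 = 52.
Check: 1015^2 - 381*52^2 = 1030225 - 1030224 = 1, so (x, y) = (1015, 52) solves the equation, and by the theorem it is the least positive solution.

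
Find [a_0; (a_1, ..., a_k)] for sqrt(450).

[21; (4, 1, 2, 4, 2, 1, 4, 42)]

Write x_i = (sqrt(450) + m_i)/d_i with (m_0, d_0) = (0, 1). a_0 = floor(sqrt(450)) = 21, since 21^2 = 441 <= 450 < 484 = 22^2.
Iterate m_{i+1} = d_i*a_i - m_i, d_{i+1} = (450 - m_{i+1}^2)/d_i, a_{i+1} = floor((a_0 + m_{i+1})/d_{i+1}):
  m_1 = 1*21 - 0 = 21, d_1 = (450 - 21^2)/1 = 9/1 = 9, a_1 = floor((21 + 21)/9) = 4.
  m_2 = 9*4 - 21 = 15, d_2 = (450 - 15^2)/9 = 225/9 = 25, a_2 = floor((21 + 15)/25) = 1.
  m_3 = 25*1 - 15 = 10, d_3 = (450 - 10^2)/25 = 350/25 = 14, a_3 = floor((21 + 10)/14) = 2.
  m_4 = 14*2 - 10 = 18, d_4 = (450 - 18^2)/14 = 126/14 = 9, a_4 = floor((21 + 18)/9) = 4.
  m_5 = 9*4 - 18 = 18, d_5 = (450 - 18^2)/9 = 126/9 = 14, a_5 = floor((21 + 18)/14) = 2.
  m_6 = 14*2 - 18 = 10, d_6 = (450 - 10^2)/14 = 350/14 = 25, a_6 = floor((21 + 10)/25) = 1.
  m_7 = 25*1 - 10 = 15, d_7 = (450 - 15^2)/25 = 225/25 = 9, a_7 = floor((21 + 15)/9) = 4.
  m_8 = 9*4 - 15 = 21, d_8 = (450 - 21^2)/9 = 9/9 = 1, a_8 = floor((21 + 21)/1) = 42.
  m_9 = 1*42 - 21 = 21, d_9 = (450 - 21^2)/1 = 9/1 = 9: (m_9, d_9) = (m_1, d_1) = (21, 9), so from here the quotients repeat a_1, ..., a_8; the period length is 8.
Hence the expansion of sqrt(450) is a_0 = 21 followed by the repeating block 4, 1, 2, 4, 2, 1, 4, 42 (period 8).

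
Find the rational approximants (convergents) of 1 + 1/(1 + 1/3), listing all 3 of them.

1/1, 2/1, 7/4

Using the convergent recurrence p_i = a_i*p_{i-1} + p_{i-2}, q_i = a_i*q_{i-1} + q_{i-2} with p_{-2}=0, p_{-1}=1, q_{-2}=1, q_{-1}=0:
  i=0: a_0=1, p_0 = 1*1 + 0 = 1, q_0 = 1*0 + 1 = 1.
  i=1: a_1=1, p_1 = 1*1 + 1 = 2, q_1 = 1*1 + 0 = 1.
  i=2: a_2=3, p_2 = 3*2 + 1 = 7, q_2 = 3*1 + 1 = 4.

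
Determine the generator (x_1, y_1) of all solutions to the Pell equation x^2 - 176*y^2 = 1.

(x, y) = (199, 15)

First expand sqrt(176) as a continued fraction. With x_i = (sqrt(176) + m_i)/d_i and (m_0, d_0) = (0, 1): a_0 = floor(sqrt(176)) = 13, since 13^2 = 169 <= 176 < 196 = 14^2.
Iterate m_{i+1} = d_i*a_i - m_i, d_{i+1} = (176 - m_{i+1}^2)/d_i, a_{i+1} = floor((a_0 + m_{i+1})/d_{i+1}):
  m_1 = 1*13 - 0 = 13, d_1 = (176 - 13^2)/1 = 7/1 = 7, a_1 = floor((13 + 13)/7) = 3.
  m_2 = 7*3 - 13 = 8, d_2 = (176 - 8^2)/7 = 112/7 = 16, a_2 = floor((13 + 8)/16) = 1.
  m_3 = 16*1 - 8 = 8, d_3 = (176 - 8^2)/16 = 112/16 = 7, a_3 = floor((13 + 8)/7) = 3.
  m_4 = 7*3 - 8 = 13, d_4 = (176 - 13^2)/7 = 7/7 = 1, a_4 = floor((13 + 13)/1) = 26.
  m_5 = 1*26 - 13 = 13, d_5 = (176 - 13^2)/1 = 7/1 = 7: (m_5, d_5) = (m_1, d_1) = (13, 7), so from here the quotients repeat a_1, ..., a_4; the period length is 4.
So sqrt(176) = [13; (3, 1, 3, 26)] with period length k = 4.
k is even, so the fundamental solution of x^2 - 176y^2 = 1 is (p_{k-1}, q_{k-1}) = (p_3, q_3); compute convergents through index 3.
Convergents (p_i = a_i*p_{i-1} + p_{i-2}, q_i = a_i*q_{i-1} + q_{i-2} with p_{-2}=0, p_{-1}=1, q_{-2}=1, q_{-1}=0):
  i=0: a_0=13, p_0 = 13*1 + 0 = 13, q_0 = 13*0 + 1 = 1.
  i=1: a_1=3, p_1 = 3*13 + 1 = 40, q_1 = 3*1 + 0 = 3.
  i=2: a_2=1, p_2 = 1*40 + 13 = 53, q_2 = 1*3 + 1 = 4.
  i=3: a_3=3, p_3 = 3*53 + 40 = 199, q_3 = 3*4 + 3 = 15.
Check: 199^2 - 176*15^2 = 39601 - 39600 = 1, so (x, y) = (199, 15) solves the equation, and by the theorem it is the least positive solution.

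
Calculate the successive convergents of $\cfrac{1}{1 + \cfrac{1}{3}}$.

Using the convergent recurrence p_i = a_i*p_{i-1} + p_{i-2}, q_i = a_i*q_{i-1} + q_{i-2} with p_{-2}=0, p_{-1}=1, q_{-2}=1, q_{-1}=0:
  i=0: a_0=0, p_0 = 0*1 + 0 = 0, q_0 = 0*0 + 1 = 1.
  i=1: a_1=1, p_1 = 1*0 + 1 = 1, q_1 = 1*1 + 0 = 1.
  i=2: a_2=3, p_2 = 3*1 + 0 = 3, q_2 = 3*1 + 1 = 4.

0/1, 1/1, 3/4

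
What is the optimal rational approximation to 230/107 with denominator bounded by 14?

28/13

Expand x = 230/107 as a continued fraction with the Euclidean algorithm:
  230 = 2*107 + 16, so a_0 = 2.
  107 = 6*16 + 11, so a_1 = 6.
  16 = 1*11 + 5, so a_2 = 1.
  11 = 2*5 + 1, so a_3 = 2.
  5 = 5*1 + 0, so a_4 = 5.
so x = [2; 6, 1, 2, 5].
Convergents (p_i = a_i*p_{i-1} + p_{i-2}, q_i = a_i*q_{i-1} + q_{i-2} with p_{-2}=0, p_{-1}=1, q_{-2}=1, q_{-1}=0), until the denominator exceeds 14:
  i=0: a_0=2, p_0 = 2*1 + 0 = 2, q_0 = 2*0 + 1 = 1.
  i=1: a_1=6, p_1 = 6*2 + 1 = 13, q_1 = 6*1 + 0 = 6.
  i=2: a_2=1, p_2 = 1*13 + 2 = 15, q_2 = 1*6 + 1 = 7.
  i=3: a_3=2, p_3 = 2*15 + 13 = 43, q_3 = 2*7 + 6 = 20.
q_3 = 20 > 14, so the last convergent with denominator <= 14 is p_2/q_2 = 15/7.
The closest fraction with denominator <= 14 is either p_2/q_2 or the intermediate fraction (k*p_2 + p_1)/(k*q_2 + q_1) with the largest k >= 1 whose denominator stays <= 14; these approach x as k grows, and every other convergent or intermediate fraction in range is farther away.
Largest k: floor((14 - q_1)/q_2) = floor((14 - 6)/7) = 1.
That gives (1*15 + 13)/(1*7 + 6) = 28/13.
Compare the errors: |x - 15/7| = |230*7 - 15*107|/(107*7) = 5/749, and |x - 28/13| = |230*13 - 28*107|/(107*13) = 6/1391.
Cross-multiplying, 6*749 = 4494 < 6955 = 5*1391, so 6/1391 is smaller: the intermediate fraction 28/13 is closer to x than 15/7.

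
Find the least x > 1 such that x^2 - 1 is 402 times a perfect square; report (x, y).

First expand sqrt(402) as a continued fraction. With x_i = (sqrt(402) + m_i)/d_i and (m_0, d_0) = (0, 1): a_0 = floor(sqrt(402)) = 20, since 20^2 = 400 <= 402 < 441 = 21^2.
Iterate m_{i+1} = d_i*a_i - m_i, d_{i+1} = (402 - m_{i+1}^2)/d_i, a_{i+1} = floor((a_0 + m_{i+1})/d_{i+1}):
  m_1 = 1*20 - 0 = 20, d_1 = (402 - 20^2)/1 = 2/1 = 2, a_1 = floor((20 + 20)/2) = 20.
  m_2 = 2*20 - 20 = 20, d_2 = (402 - 20^2)/2 = 2/2 = 1, a_2 = floor((20 + 20)/1) = 40.
  m_3 = 1*40 - 20 = 20, d_3 = (402 - 20^2)/1 = 2/1 = 2: (m_3, d_3) = (m_1, d_1) = (20, 2), so from here the quotients repeat a_1, a_2; the period length is 2.
So sqrt(402) = [20; (20, 40)] with period length k = 2.
k is even, so the fundamental solution of x^2 - 402y^2 = 1 is (p_{k-1}, q_{k-1}) = (p_1, q_1); compute convergents through index 1.
Convergents (p_i = a_i*p_{i-1} + p_{i-2}, q_i = a_i*q_{i-1} + q_{i-2} with p_{-2}=0, p_{-1}=1, q_{-2}=1, q_{-1}=0):
  i=0: a_0=20, p_0 = 20*1 + 0 = 20, q_0 = 20*0 + 1 = 1.
  i=1: a_1=20, p_1 = 20*20 + 1 = 401, q_1 = 20*1 + 0 = 20.
Check: 401^2 - 402*20^2 = 160801 - 160800 = 1, so (x, y) = (401, 20) solves the equation, and by the theorem it is the least positive solution.

(x, y) = (401, 20)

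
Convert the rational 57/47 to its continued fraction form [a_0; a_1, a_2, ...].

[1; 4, 1, 2, 3]

Run the Euclidean algorithm on 57 and 47; the successive quotients are the partial quotients a_0, a_1, ... (each step inverts the fractional part left over by the previous one):
  57 = 1*47 + 10, so a_0 = 1.
  47 = 4*10 + 7, so a_1 = 4.
  10 = 1*7 + 3, so a_2 = 1.
  7 = 2*3 + 1, so a_3 = 2.
  3 = 3*1 + 0, so a_4 = 3.
The remainder reaches 0 after 5 divisions, so the expansion has 5 partial quotients, read off in order.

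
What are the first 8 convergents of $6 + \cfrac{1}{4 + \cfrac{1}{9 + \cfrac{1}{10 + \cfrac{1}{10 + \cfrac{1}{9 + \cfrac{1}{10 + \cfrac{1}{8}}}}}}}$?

Using the convergent recurrence p_i = a_i*p_{i-1} + p_{i-2}, q_i = a_i*q_{i-1} + q_{i-2} with p_{-2}=0, p_{-1}=1, q_{-2}=1, q_{-1}=0:
  i=0: a_0=6, p_0 = 6*1 + 0 = 6, q_0 = 6*0 + 1 = 1.
  i=1: a_1=4, p_1 = 4*6 + 1 = 25, q_1 = 4*1 + 0 = 4.
  i=2: a_2=9, p_2 = 9*25 + 6 = 231, q_2 = 9*4 + 1 = 37.
  i=3: a_3=10, p_3 = 10*231 + 25 = 2335, q_3 = 10*37 + 4 = 374.
  i=4: a_4=10, p_4 = 10*2335 + 231 = 23581, q_4 = 10*374 + 37 = 3777.
  i=5: a_5=9, p_5 = 9*23581 + 2335 = 214564, q_5 = 9*3777 + 374 = 34367.
  i=6: a_6=10, p_6 = 10*214564 + 23581 = 2169221, q_6 = 10*34367 + 3777 = 347447.
  i=7: a_7=8, p_7 = 8*2169221 + 214564 = 17568332, q_7 = 8*347447 + 34367 = 2813943.

6/1, 25/4, 231/37, 2335/374, 23581/3777, 214564/34367, 2169221/347447, 17568332/2813943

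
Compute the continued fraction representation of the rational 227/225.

[1; 112, 2]

Run the Euclidean algorithm on 227 and 225; the successive quotients are the partial quotients a_0, a_1, ... (each step inverts the fractional part left over by the previous one):
  227 = 1*225 + 2, so a_0 = 1.
  225 = 112*2 + 1, so a_1 = 112.
  2 = 2*1 + 0, so a_2 = 2.
The remainder reaches 0 after 3 divisions, so the expansion has 3 partial quotients, read off in order.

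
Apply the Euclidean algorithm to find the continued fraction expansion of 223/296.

[0; 1, 3, 18, 4]

Run the Euclidean algorithm on 223 and 296; the successive quotients are the partial quotients a_0, a_1, ... (each step inverts the fractional part left over by the previous one):
  223 = 0*296 + 223, so a_0 = 0.
  296 = 1*223 + 73, so a_1 = 1.
  223 = 3*73 + 4, so a_2 = 3.
  73 = 18*4 + 1, so a_3 = 18.
  4 = 4*1 + 0, so a_4 = 4.
The remainder reaches 0 after 5 divisions, so the expansion has 5 partial quotients, read off in order.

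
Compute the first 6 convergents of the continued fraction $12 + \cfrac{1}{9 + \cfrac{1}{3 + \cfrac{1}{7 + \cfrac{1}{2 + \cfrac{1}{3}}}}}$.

12/1, 109/9, 339/28, 2482/205, 5303/438, 18391/1519

Using the convergent recurrence p_i = a_i*p_{i-1} + p_{i-2}, q_i = a_i*q_{i-1} + q_{i-2} with p_{-2}=0, p_{-1}=1, q_{-2}=1, q_{-1}=0:
  i=0: a_0=12, p_0 = 12*1 + 0 = 12, q_0 = 12*0 + 1 = 1.
  i=1: a_1=9, p_1 = 9*12 + 1 = 109, q_1 = 9*1 + 0 = 9.
  i=2: a_2=3, p_2 = 3*109 + 12 = 339, q_2 = 3*9 + 1 = 28.
  i=3: a_3=7, p_3 = 7*339 + 109 = 2482, q_3 = 7*28 + 9 = 205.
  i=4: a_4=2, p_4 = 2*2482 + 339 = 5303, q_4 = 2*205 + 28 = 438.
  i=5: a_5=3, p_5 = 3*5303 + 2482 = 18391, q_5 = 3*438 + 205 = 1519.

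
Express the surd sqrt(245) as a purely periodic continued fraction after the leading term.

Write x_i = (sqrt(245) + m_i)/d_i with (m_0, d_0) = (0, 1). a_0 = floor(sqrt(245)) = 15, since 15^2 = 225 <= 245 < 256 = 16^2.
Iterate m_{i+1} = d_i*a_i - m_i, d_{i+1} = (245 - m_{i+1}^2)/d_i, a_{i+1} = floor((a_0 + m_{i+1})/d_{i+1}):
  m_1 = 1*15 - 0 = 15, d_1 = (245 - 15^2)/1 = 20/1 = 20, a_1 = floor((15 + 15)/20) = 1.
  m_2 = 20*1 - 15 = 5, d_2 = (245 - 5^2)/20 = 220/20 = 11, a_2 = floor((15 + 5)/11) = 1.
  m_3 = 11*1 - 5 = 6, d_3 = (245 - 6^2)/11 = 209/11 = 19, a_3 = floor((15 + 6)/19) = 1.
  m_4 = 19*1 - 6 = 13, d_4 = (245 - 13^2)/19 = 76/19 = 4, a_4 = floor((15 + 13)/4) = 7.
  m_5 = 4*7 - 13 = 15, d_5 = (245 - 15^2)/4 = 20/4 = 5, a_5 = floor((15 + 15)/5) = 6.
  m_6 = 5*6 - 15 = 15, d_6 = (245 - 15^2)/5 = 20/5 = 4, a_6 = floor((15 + 15)/4) = 7.
  m_7 = 4*7 - 15 = 13, d_7 = (245 - 13^2)/4 = 76/4 = 19, a_7 = floor((15 + 13)/19) = 1.
  m_8 = 19*1 - 13 = 6, d_8 = (245 - 6^2)/19 = 209/19 = 11, a_8 = floor((15 + 6)/11) = 1.
  m_9 = 11*1 - 6 = 5, d_9 = (245 - 5^2)/11 = 220/11 = 20, a_9 = floor((15 + 5)/20) = 1.
  m_10 = 20*1 - 5 = 15, d_10 = (245 - 15^2)/20 = 20/20 = 1, a_10 = floor((15 + 15)/1) = 30.
  m_11 = 1*30 - 15 = 15, d_11 = (245 - 15^2)/1 = 20/1 = 20: (m_11, d_11) = (m_1, d_1) = (15, 20), so from here the quotients repeat a_1, ..., a_10; the period length is 10.
Hence the expansion of sqrt(245) is a_0 = 15 followed by the repeating block 1, 1, 1, 7, 6, 7, 1, 1, 1, 30 (period 10).

[15; (1, 1, 1, 7, 6, 7, 1, 1, 1, 30)]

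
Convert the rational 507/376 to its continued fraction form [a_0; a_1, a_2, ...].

Run the Euclidean algorithm on 507 and 376; the successive quotients are the partial quotients a_0, a_1, ... (each step inverts the fractional part left over by the previous one):
  507 = 1*376 + 131, so a_0 = 1.
  376 = 2*131 + 114, so a_1 = 2.
  131 = 1*114 + 17, so a_2 = 1.
  114 = 6*17 + 12, so a_3 = 6.
  17 = 1*12 + 5, so a_4 = 1.
  12 = 2*5 + 2, so a_5 = 2.
  5 = 2*2 + 1, so a_6 = 2.
  2 = 2*1 + 0, so a_7 = 2.
The remainder reaches 0 after 8 divisions, so the expansion has 8 partial quotients, read off in order.

[1; 2, 1, 6, 1, 2, 2, 2]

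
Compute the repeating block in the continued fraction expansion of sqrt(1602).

Write x_i = (sqrt(1602) + m_i)/d_i with (m_0, d_0) = (0, 1). a_0 = floor(sqrt(1602)) = 40, since 40^2 = 1600 <= 1602 < 1681 = 41^2.
Iterate m_{i+1} = d_i*a_i - m_i, d_{i+1} = (1602 - m_{i+1}^2)/d_i, a_{i+1} = floor((a_0 + m_{i+1})/d_{i+1}):
  m_1 = 1*40 - 0 = 40, d_1 = (1602 - 40^2)/1 = 2/1 = 2, a_1 = floor((40 + 40)/2) = 40.
  m_2 = 2*40 - 40 = 40, d_2 = (1602 - 40^2)/2 = 2/2 = 1, a_2 = floor((40 + 40)/1) = 80.
  m_3 = 1*80 - 40 = 40, d_3 = (1602 - 40^2)/1 = 2/1 = 2: (m_3, d_3) = (m_1, d_1) = (40, 2), so from here the quotients repeat a_1, a_2; the period length is 2.
Hence the expansion of sqrt(1602) is a_0 = 40 followed by the repeating block 40, 80 (period 2).

[40; (40, 80)]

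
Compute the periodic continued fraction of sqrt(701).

Write x_i = (sqrt(701) + m_i)/d_i with (m_0, d_0) = (0, 1). a_0 = floor(sqrt(701)) = 26, since 26^2 = 676 <= 701 < 729 = 27^2.
Iterate m_{i+1} = d_i*a_i - m_i, d_{i+1} = (701 - m_{i+1}^2)/d_i, a_{i+1} = floor((a_0 + m_{i+1})/d_{i+1}):
  m_1 = 1*26 - 0 = 26, d_1 = (701 - 26^2)/1 = 25/1 = 25, a_1 = floor((26 + 26)/25) = 2.
  m_2 = 25*2 - 26 = 24, d_2 = (701 - 24^2)/25 = 125/25 = 5, a_2 = floor((26 + 24)/5) = 10.
  m_3 = 5*10 - 24 = 26, d_3 = (701 - 26^2)/5 = 25/5 = 5, a_3 = floor((26 + 26)/5) = 10.
  m_4 = 5*10 - 26 = 24, d_4 = (701 - 24^2)/5 = 125/5 = 25, a_4 = floor((26 + 24)/25) = 2.
  m_5 = 25*2 - 24 = 26, d_5 = (701 - 26^2)/25 = 25/25 = 1, a_5 = floor((26 + 26)/1) = 52.
  m_6 = 1*52 - 26 = 26, d_6 = (701 - 26^2)/1 = 25/1 = 25: (m_6, d_6) = (m_1, d_1) = (26, 25), so from here the quotients repeat a_1, ..., a_5; the period length is 5.
Hence the expansion of sqrt(701) is a_0 = 26 followed by the repeating block 2, 10, 10, 2, 52 (period 5).

[26; (2, 10, 10, 2, 52)]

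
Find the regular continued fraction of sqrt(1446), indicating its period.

Write x_i = (sqrt(1446) + m_i)/d_i with (m_0, d_0) = (0, 1). a_0 = floor(sqrt(1446)) = 38, since 38^2 = 1444 <= 1446 < 1521 = 39^2.
Iterate m_{i+1} = d_i*a_i - m_i, d_{i+1} = (1446 - m_{i+1}^2)/d_i, a_{i+1} = floor((a_0 + m_{i+1})/d_{i+1}):
  m_1 = 1*38 - 0 = 38, d_1 = (1446 - 38^2)/1 = 2/1 = 2, a_1 = floor((38 + 38)/2) = 38.
  m_2 = 2*38 - 38 = 38, d_2 = (1446 - 38^2)/2 = 2/2 = 1, a_2 = floor((38 + 38)/1) = 76.
  m_3 = 1*76 - 38 = 38, d_3 = (1446 - 38^2)/1 = 2/1 = 2: (m_3, d_3) = (m_1, d_1) = (38, 2), so from here the quotients repeat a_1, a_2; the period length is 2.
Hence the expansion of sqrt(1446) is a_0 = 38 followed by the repeating block 38, 76 (period 2).

[38; (38, 76)]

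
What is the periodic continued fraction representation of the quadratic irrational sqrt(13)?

[3; (1, 1, 1, 1, 6)]

Write x_i = (sqrt(13) + m_i)/d_i with (m_0, d_0) = (0, 1). a_0 = floor(sqrt(13)) = 3, since 3^2 = 9 <= 13 < 16 = 4^2.
Iterate m_{i+1} = d_i*a_i - m_i, d_{i+1} = (13 - m_{i+1}^2)/d_i, a_{i+1} = floor((a_0 + m_{i+1})/d_{i+1}):
  m_1 = 1*3 - 0 = 3, d_1 = (13 - 3^2)/1 = 4/1 = 4, a_1 = floor((3 + 3)/4) = 1.
  m_2 = 4*1 - 3 = 1, d_2 = (13 - 1^2)/4 = 12/4 = 3, a_2 = floor((3 + 1)/3) = 1.
  m_3 = 3*1 - 1 = 2, d_3 = (13 - 2^2)/3 = 9/3 = 3, a_3 = floor((3 + 2)/3) = 1.
  m_4 = 3*1 - 2 = 1, d_4 = (13 - 1^2)/3 = 12/3 = 4, a_4 = floor((3 + 1)/4) = 1.
  m_5 = 4*1 - 1 = 3, d_5 = (13 - 3^2)/4 = 4/4 = 1, a_5 = floor((3 + 3)/1) = 6.
  m_6 = 1*6 - 3 = 3, d_6 = (13 - 3^2)/1 = 4/1 = 4: (m_6, d_6) = (m_1, d_1) = (3, 4), so from here the quotients repeat a_1, ..., a_5; the period length is 5.
Hence the expansion of sqrt(13) is a_0 = 3 followed by the repeating block 1, 1, 1, 1, 6 (period 5).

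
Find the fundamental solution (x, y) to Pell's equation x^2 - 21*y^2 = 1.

First expand sqrt(21) as a continued fraction. With x_i = (sqrt(21) + m_i)/d_i and (m_0, d_0) = (0, 1): a_0 = floor(sqrt(21)) = 4, since 4^2 = 16 <= 21 < 25 = 5^2.
Iterate m_{i+1} = d_i*a_i - m_i, d_{i+1} = (21 - m_{i+1}^2)/d_i, a_{i+1} = floor((a_0 + m_{i+1})/d_{i+1}):
  m_1 = 1*4 - 0 = 4, d_1 = (21 - 4^2)/1 = 5/1 = 5, a_1 = floor((4 + 4)/5) = 1.
  m_2 = 5*1 - 4 = 1, d_2 = (21 - 1^2)/5 = 20/5 = 4, a_2 = floor((4 + 1)/4) = 1.
  m_3 = 4*1 - 1 = 3, d_3 = (21 - 3^2)/4 = 12/4 = 3, a_3 = floor((4 + 3)/3) = 2.
  m_4 = 3*2 - 3 = 3, d_4 = (21 - 3^2)/3 = 12/3 = 4, a_4 = floor((4 + 3)/4) = 1.
  m_5 = 4*1 - 3 = 1, d_5 = (21 - 1^2)/4 = 20/4 = 5, a_5 = floor((4 + 1)/5) = 1.
  m_6 = 5*1 - 1 = 4, d_6 = (21 - 4^2)/5 = 5/5 = 1, a_6 = floor((4 + 4)/1) = 8.
  m_7 = 1*8 - 4 = 4, d_7 = (21 - 4^2)/1 = 5/1 = 5: (m_7, d_7) = (m_1, d_1) = (4, 5), so from here the quotients repeat a_1, ..., a_6; the period length is 6.
So sqrt(21) = [4; (1, 1, 2, 1, 1, 8)] with period length k = 6.
k is even, so the fundamental solution of x^2 - 21y^2 = 1 is (p_{k-1}, q_{k-1}) = (p_5, q_5); compute convergents through index 5.
Convergents (p_i = a_i*p_{i-1} + p_{i-2}, q_i = a_i*q_{i-1} + q_{i-2} with p_{-2}=0, p_{-1}=1, q_{-2}=1, q_{-1}=0):
  i=0: a_0=4, p_0 = 4*1 + 0 = 4, q_0 = 4*0 + 1 = 1.
  i=1: a_1=1, p_1 = 1*4 + 1 = 5, q_1 = 1*1 + 0 = 1.
  i=2: a_2=1, p_2 = 1*5 + 4 = 9, q_2 = 1*1 + 1 = 2.
  i=3: a_3=2, p_3 = 2*9 + 5 = 23, q_3 = 2*2 + 1 = 5.
  i=4: a_4=1, p_4 = 1*23 + 9 = 32, q_4 = 1*5 + 2 = 7.
  i=5: a_5=1, p_5 = 1*32 + 23 = 55, q_5 = 1*7 + 5 = 12.
Check: 55^2 - 21*12^2 = 3025 - 3024 = 1, so (x, y) = (55, 12) solves the equation, and by the theorem it is the least positive solution.

(x, y) = (55, 12)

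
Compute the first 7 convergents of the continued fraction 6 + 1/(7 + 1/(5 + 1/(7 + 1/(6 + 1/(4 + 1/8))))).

Using the convergent recurrence p_i = a_i*p_{i-1} + p_{i-2}, q_i = a_i*q_{i-1} + q_{i-2} with p_{-2}=0, p_{-1}=1, q_{-2}=1, q_{-1}=0:
  i=0: a_0=6, p_0 = 6*1 + 0 = 6, q_0 = 6*0 + 1 = 1.
  i=1: a_1=7, p_1 = 7*6 + 1 = 43, q_1 = 7*1 + 0 = 7.
  i=2: a_2=5, p_2 = 5*43 + 6 = 221, q_2 = 5*7 + 1 = 36.
  i=3: a_3=7, p_3 = 7*221 + 43 = 1590, q_3 = 7*36 + 7 = 259.
  i=4: a_4=6, p_4 = 6*1590 + 221 = 9761, q_4 = 6*259 + 36 = 1590.
  i=5: a_5=4, p_5 = 4*9761 + 1590 = 40634, q_5 = 4*1590 + 259 = 6619.
  i=6: a_6=8, p_6 = 8*40634 + 9761 = 334833, q_6 = 8*6619 + 1590 = 54542.

6/1, 43/7, 221/36, 1590/259, 9761/1590, 40634/6619, 334833/54542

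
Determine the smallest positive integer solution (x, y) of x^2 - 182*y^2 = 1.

(x, y) = (27, 2)

First expand sqrt(182) as a continued fraction. With x_i = (sqrt(182) + m_i)/d_i and (m_0, d_0) = (0, 1): a_0 = floor(sqrt(182)) = 13, since 13^2 = 169 <= 182 < 196 = 14^2.
Iterate m_{i+1} = d_i*a_i - m_i, d_{i+1} = (182 - m_{i+1}^2)/d_i, a_{i+1} = floor((a_0 + m_{i+1})/d_{i+1}):
  m_1 = 1*13 - 0 = 13, d_1 = (182 - 13^2)/1 = 13/1 = 13, a_1 = floor((13 + 13)/13) = 2.
  m_2 = 13*2 - 13 = 13, d_2 = (182 - 13^2)/13 = 13/13 = 1, a_2 = floor((13 + 13)/1) = 26.
  m_3 = 1*26 - 13 = 13, d_3 = (182 - 13^2)/1 = 13/1 = 13: (m_3, d_3) = (m_1, d_1) = (13, 13), so from here the quotients repeat a_1, a_2; the period length is 2.
So sqrt(182) = [13; (2, 26)] with period length k = 2.
k is even, so the fundamental solution of x^2 - 182y^2 = 1 is (p_{k-1}, q_{k-1}) = (p_1, q_1); compute convergents through index 1.
Convergents (p_i = a_i*p_{i-1} + p_{i-2}, q_i = a_i*q_{i-1} + q_{i-2} with p_{-2}=0, p_{-1}=1, q_{-2}=1, q_{-1}=0):
  i=0: a_0=13, p_0 = 13*1 + 0 = 13, q_0 = 13*0 + 1 = 1.
  i=1: a_1=2, p_1 = 2*13 + 1 = 27, q_1 = 2*1 + 0 = 2.
Check: 27^2 - 182*2^2 = 729 - 728 = 1, so (x, y) = (27, 2) solves the equation, and by the theorem it is the least positive solution.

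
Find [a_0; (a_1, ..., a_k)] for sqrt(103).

Write x_i = (sqrt(103) + m_i)/d_i with (m_0, d_0) = (0, 1). a_0 = floor(sqrt(103)) = 10, since 10^2 = 100 <= 103 < 121 = 11^2.
Iterate m_{i+1} = d_i*a_i - m_i, d_{i+1} = (103 - m_{i+1}^2)/d_i, a_{i+1} = floor((a_0 + m_{i+1})/d_{i+1}):
  m_1 = 1*10 - 0 = 10, d_1 = (103 - 10^2)/1 = 3/1 = 3, a_1 = floor((10 + 10)/3) = 6.
  m_2 = 3*6 - 10 = 8, d_2 = (103 - 8^2)/3 = 39/3 = 13, a_2 = floor((10 + 8)/13) = 1.
  m_3 = 13*1 - 8 = 5, d_3 = (103 - 5^2)/13 = 78/13 = 6, a_3 = floor((10 + 5)/6) = 2.
  m_4 = 6*2 - 5 = 7, d_4 = (103 - 7^2)/6 = 54/6 = 9, a_4 = floor((10 + 7)/9) = 1.
  m_5 = 9*1 - 7 = 2, d_5 = (103 - 2^2)/9 = 99/9 = 11, a_5 = floor((10 + 2)/11) = 1.
  m_6 = 11*1 - 2 = 9, d_6 = (103 - 9^2)/11 = 22/11 = 2, a_6 = floor((10 + 9)/2) = 9.
  m_7 = 2*9 - 9 = 9, d_7 = (103 - 9^2)/2 = 22/2 = 11, a_7 = floor((10 + 9)/11) = 1.
  m_8 = 11*1 - 9 = 2, d_8 = (103 - 2^2)/11 = 99/11 = 9, a_8 = floor((10 + 2)/9) = 1.
  m_9 = 9*1 - 2 = 7, d_9 = (103 - 7^2)/9 = 54/9 = 6, a_9 = floor((10 + 7)/6) = 2.
  m_10 = 6*2 - 7 = 5, d_10 = (103 - 5^2)/6 = 78/6 = 13, a_10 = floor((10 + 5)/13) = 1.
  m_11 = 13*1 - 5 = 8, d_11 = (103 - 8^2)/13 = 39/13 = 3, a_11 = floor((10 + 8)/3) = 6.
  m_12 = 3*6 - 8 = 10, d_12 = (103 - 10^2)/3 = 3/3 = 1, a_12 = floor((10 + 10)/1) = 20.
  m_13 = 1*20 - 10 = 10, d_13 = (103 - 10^2)/1 = 3/1 = 3: (m_13, d_13) = (m_1, d_1) = (10, 3), so from here the quotients repeat a_1, ..., a_12; the period length is 12.
Hence the expansion of sqrt(103) is a_0 = 10 followed by the repeating block 6, 1, 2, 1, 1, 9, 1, 1, 2, 1, 6, 20 (period 12).

[10; (6, 1, 2, 1, 1, 9, 1, 1, 2, 1, 6, 20)]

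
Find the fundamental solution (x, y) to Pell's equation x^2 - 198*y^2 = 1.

(x, y) = (197, 14)

First expand sqrt(198) as a continued fraction. With x_i = (sqrt(198) + m_i)/d_i and (m_0, d_0) = (0, 1): a_0 = floor(sqrt(198)) = 14, since 14^2 = 196 <= 198 < 225 = 15^2.
Iterate m_{i+1} = d_i*a_i - m_i, d_{i+1} = (198 - m_{i+1}^2)/d_i, a_{i+1} = floor((a_0 + m_{i+1})/d_{i+1}):
  m_1 = 1*14 - 0 = 14, d_1 = (198 - 14^2)/1 = 2/1 = 2, a_1 = floor((14 + 14)/2) = 14.
  m_2 = 2*14 - 14 = 14, d_2 = (198 - 14^2)/2 = 2/2 = 1, a_2 = floor((14 + 14)/1) = 28.
  m_3 = 1*28 - 14 = 14, d_3 = (198 - 14^2)/1 = 2/1 = 2: (m_3, d_3) = (m_1, d_1) = (14, 2), so from here the quotients repeat a_1, a_2; the period length is 2.
So sqrt(198) = [14; (14, 28)] with period length k = 2.
k is even, so the fundamental solution of x^2 - 198y^2 = 1 is (p_{k-1}, q_{k-1}) = (p_1, q_1); compute convergents through index 1.
Convergents (p_i = a_i*p_{i-1} + p_{i-2}, q_i = a_i*q_{i-1} + q_{i-2} with p_{-2}=0, p_{-1}=1, q_{-2}=1, q_{-1}=0):
  i=0: a_0=14, p_0 = 14*1 + 0 = 14, q_0 = 14*0 + 1 = 1.
  i=1: a_1=14, p_1 = 14*14 + 1 = 197, q_1 = 14*1 + 0 = 14.
Check: 197^2 - 198*14^2 = 38809 - 38808 = 1, so (x, y) = (197, 14) solves the equation, and by the theorem it is the least positive solution.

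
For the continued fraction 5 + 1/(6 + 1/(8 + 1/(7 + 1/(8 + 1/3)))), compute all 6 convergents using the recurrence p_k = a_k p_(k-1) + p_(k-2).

5/1, 31/6, 253/49, 1802/349, 14669/2841, 45809/8872

Using the convergent recurrence p_i = a_i*p_{i-1} + p_{i-2}, q_i = a_i*q_{i-1} + q_{i-2} with p_{-2}=0, p_{-1}=1, q_{-2}=1, q_{-1}=0:
  i=0: a_0=5, p_0 = 5*1 + 0 = 5, q_0 = 5*0 + 1 = 1.
  i=1: a_1=6, p_1 = 6*5 + 1 = 31, q_1 = 6*1 + 0 = 6.
  i=2: a_2=8, p_2 = 8*31 + 5 = 253, q_2 = 8*6 + 1 = 49.
  i=3: a_3=7, p_3 = 7*253 + 31 = 1802, q_3 = 7*49 + 6 = 349.
  i=4: a_4=8, p_4 = 8*1802 + 253 = 14669, q_4 = 8*349 + 49 = 2841.
  i=5: a_5=3, p_5 = 3*14669 + 1802 = 45809, q_5 = 3*2841 + 349 = 8872.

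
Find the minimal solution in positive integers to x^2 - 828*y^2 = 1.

First expand sqrt(828) as a continued fraction. With x_i = (sqrt(828) + m_i)/d_i and (m_0, d_0) = (0, 1): a_0 = floor(sqrt(828)) = 28, since 28^2 = 784 <= 828 < 841 = 29^2.
Iterate m_{i+1} = d_i*a_i - m_i, d_{i+1} = (828 - m_{i+1}^2)/d_i, a_{i+1} = floor((a_0 + m_{i+1})/d_{i+1}):
  m_1 = 1*28 - 0 = 28, d_1 = (828 - 28^2)/1 = 44/1 = 44, a_1 = floor((28 + 28)/44) = 1.
  m_2 = 44*1 - 28 = 16, d_2 = (828 - 16^2)/44 = 572/44 = 13, a_2 = floor((28 + 16)/13) = 3.
  m_3 = 13*3 - 16 = 23, d_3 = (828 - 23^2)/13 = 299/13 = 23, a_3 = floor((28 + 23)/23) = 2.
  m_4 = 23*2 - 23 = 23, d_4 = (828 - 23^2)/23 = 299/23 = 13, a_4 = floor((28 + 23)/13) = 3.
  m_5 = 13*3 - 23 = 16, d_5 = (828 - 16^2)/13 = 572/13 = 44, a_5 = floor((28 + 16)/44) = 1.
  m_6 = 44*1 - 16 = 28, d_6 = (828 - 28^2)/44 = 44/44 = 1, a_6 = floor((28 + 28)/1) = 56.
  m_7 = 1*56 - 28 = 28, d_7 = (828 - 28^2)/1 = 44/1 = 44: (m_7, d_7) = (m_1, d_1) = (28, 44), so from here the quotients repeat a_1, ..., a_6; the period length is 6.
So sqrt(828) = [28; (1, 3, 2, 3, 1, 56)] with period length k = 6.
k is even, so the fundamental solution of x^2 - 828y^2 = 1 is (p_{k-1}, q_{k-1}) = (p_5, q_5); compute convergents through index 5.
Convergents (p_i = a_i*p_{i-1} + p_{i-2}, q_i = a_i*q_{i-1} + q_{i-2} with p_{-2}=0, p_{-1}=1, q_{-2}=1, q_{-1}=0):
  i=0: a_0=28, p_0 = 28*1 + 0 = 28, q_0 = 28*0 + 1 = 1.
  i=1: a_1=1, p_1 = 1*28 + 1 = 29, q_1 = 1*1 + 0 = 1.
  i=2: a_2=3, p_2 = 3*29 + 28 = 115, q_2 = 3*1 + 1 = 4.
  i=3: a_3=2, p_3 = 2*115 + 29 = 259, q_3 = 2*4 + 1 = 9.
  i=4: a_4=3, p_4 = 3*259 + 115 = 892, q_4 = 3*9 + 4 = 31.
  i=5: a_5=1, p_5 = 1*892 + 259 = 1151, q_5 = 1*31 + 9 = 40.
Check: 1151^2 - 828*40^2 = 1324801 - 1324800 = 1, so (x, y) = (1151, 40) solves the equation, and by the theorem it is the least positive solution.

(x, y) = (1151, 40)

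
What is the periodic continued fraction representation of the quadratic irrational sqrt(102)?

[10; (10, 20)]

Write x_i = (sqrt(102) + m_i)/d_i with (m_0, d_0) = (0, 1). a_0 = floor(sqrt(102)) = 10, since 10^2 = 100 <= 102 < 121 = 11^2.
Iterate m_{i+1} = d_i*a_i - m_i, d_{i+1} = (102 - m_{i+1}^2)/d_i, a_{i+1} = floor((a_0 + m_{i+1})/d_{i+1}):
  m_1 = 1*10 - 0 = 10, d_1 = (102 - 10^2)/1 = 2/1 = 2, a_1 = floor((10 + 10)/2) = 10.
  m_2 = 2*10 - 10 = 10, d_2 = (102 - 10^2)/2 = 2/2 = 1, a_2 = floor((10 + 10)/1) = 20.
  m_3 = 1*20 - 10 = 10, d_3 = (102 - 10^2)/1 = 2/1 = 2: (m_3, d_3) = (m_1, d_1) = (10, 2), so from here the quotients repeat a_1, a_2; the period length is 2.
Hence the expansion of sqrt(102) is a_0 = 10 followed by the repeating block 10, 20 (period 2).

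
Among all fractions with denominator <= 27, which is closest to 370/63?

Expand x = 370/63 as a continued fraction with the Euclidean algorithm:
  370 = 5*63 + 55, so a_0 = 5.
  63 = 1*55 + 8, so a_1 = 1.
  55 = 6*8 + 7, so a_2 = 6.
  8 = 1*7 + 1, so a_3 = 1.
  7 = 7*1 + 0, so a_4 = 7.
so x = [5; 1, 6, 1, 7].
Convergents (p_i = a_i*p_{i-1} + p_{i-2}, q_i = a_i*q_{i-1} + q_{i-2} with p_{-2}=0, p_{-1}=1, q_{-2}=1, q_{-1}=0), until the denominator exceeds 27:
  i=0: a_0=5, p_0 = 5*1 + 0 = 5, q_0 = 5*0 + 1 = 1.
  i=1: a_1=1, p_1 = 1*5 + 1 = 6, q_1 = 1*1 + 0 = 1.
  i=2: a_2=6, p_2 = 6*6 + 5 = 41, q_2 = 6*1 + 1 = 7.
  i=3: a_3=1, p_3 = 1*41 + 6 = 47, q_3 = 1*7 + 1 = 8.
  i=4: a_4=7, p_4 = 7*47 + 41 = 370, q_4 = 7*8 + 7 = 63.
q_4 = 63 > 27, so the last convergent with denominator <= 27 is p_3/q_3 = 47/8.
The closest fraction with denominator <= 27 is either p_3/q_3 or the intermediate fraction (k*p_3 + p_2)/(k*q_3 + q_2) with the largest k >= 1 whose denominator stays <= 27; these approach x as k grows, and every other convergent or intermediate fraction in range is farther away.
Largest k: floor((27 - q_2)/q_3) = floor((27 - 7)/8) = 2.
That gives (2*47 + 41)/(2*8 + 7) = 135/23.
Compare the errors: |x - 47/8| = |370*8 - 47*63|/(63*8) = 1/504, and |x - 135/23| = |370*23 - 135*63|/(63*23) = 5/1449.
Cross-multiplying, 1*1449 = 1449 < 2520 = 5*504, so 1/504 is smaller: the convergent 47/8 is closer to x than 135/23.

47/8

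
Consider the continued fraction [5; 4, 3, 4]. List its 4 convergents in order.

Using the convergent recurrence p_i = a_i*p_{i-1} + p_{i-2}, q_i = a_i*q_{i-1} + q_{i-2} with p_{-2}=0, p_{-1}=1, q_{-2}=1, q_{-1}=0:
  i=0: a_0=5, p_0 = 5*1 + 0 = 5, q_0 = 5*0 + 1 = 1.
  i=1: a_1=4, p_1 = 4*5 + 1 = 21, q_1 = 4*1 + 0 = 4.
  i=2: a_2=3, p_2 = 3*21 + 5 = 68, q_2 = 3*4 + 1 = 13.
  i=3: a_3=4, p_3 = 4*68 + 21 = 293, q_3 = 4*13 + 4 = 56.

5/1, 21/4, 68/13, 293/56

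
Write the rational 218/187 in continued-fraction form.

Run the Euclidean algorithm on 218 and 187; the successive quotients are the partial quotients a_0, a_1, ... (each step inverts the fractional part left over by the previous one):
  218 = 1*187 + 31, so a_0 = 1.
  187 = 6*31 + 1, so a_1 = 6.
  31 = 31*1 + 0, so a_2 = 31.
The remainder reaches 0 after 3 divisions, so the expansion has 3 partial quotients, read off in order.

[1; 6, 31]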